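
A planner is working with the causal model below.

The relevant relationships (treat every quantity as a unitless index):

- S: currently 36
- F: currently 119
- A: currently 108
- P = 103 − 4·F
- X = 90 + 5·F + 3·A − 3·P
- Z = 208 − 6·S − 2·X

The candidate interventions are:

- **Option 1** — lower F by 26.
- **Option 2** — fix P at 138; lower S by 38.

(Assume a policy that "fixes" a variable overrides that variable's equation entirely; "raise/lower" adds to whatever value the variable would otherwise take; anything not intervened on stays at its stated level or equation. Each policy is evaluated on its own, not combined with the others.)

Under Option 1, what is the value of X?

Option 1 (F − 26):
  F = 119 − 26 = 93
  A = 108
  P = 103 − 4·93 = -269
  X = 90 + 5·93 + 3·108 − 3·(-269) = 1686

1686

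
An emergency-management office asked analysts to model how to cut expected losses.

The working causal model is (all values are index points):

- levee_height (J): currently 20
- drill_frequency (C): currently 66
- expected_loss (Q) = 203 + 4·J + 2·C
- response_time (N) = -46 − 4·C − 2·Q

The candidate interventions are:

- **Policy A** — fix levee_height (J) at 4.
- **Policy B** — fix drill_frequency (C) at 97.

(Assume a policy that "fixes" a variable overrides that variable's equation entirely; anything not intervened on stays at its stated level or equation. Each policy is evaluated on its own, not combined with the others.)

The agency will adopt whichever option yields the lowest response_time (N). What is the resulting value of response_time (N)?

-1388

Policy A (J := 4):
  J = 4
  C = 66
  Q = 203 + 4·4 + 2·66 = 351
  N = -46 − 4·66 − 2·351 = -1012
Policy B (C := 97):
  J = 20
  C = 97
  Q = 203 + 4·20 + 2·97 = 477
  N = -46 − 4·97 − 2·477 = -1388
Comparing — Policy A: N=-1012, Policy B: N=-1388. Lowest is -1388 (Policy B).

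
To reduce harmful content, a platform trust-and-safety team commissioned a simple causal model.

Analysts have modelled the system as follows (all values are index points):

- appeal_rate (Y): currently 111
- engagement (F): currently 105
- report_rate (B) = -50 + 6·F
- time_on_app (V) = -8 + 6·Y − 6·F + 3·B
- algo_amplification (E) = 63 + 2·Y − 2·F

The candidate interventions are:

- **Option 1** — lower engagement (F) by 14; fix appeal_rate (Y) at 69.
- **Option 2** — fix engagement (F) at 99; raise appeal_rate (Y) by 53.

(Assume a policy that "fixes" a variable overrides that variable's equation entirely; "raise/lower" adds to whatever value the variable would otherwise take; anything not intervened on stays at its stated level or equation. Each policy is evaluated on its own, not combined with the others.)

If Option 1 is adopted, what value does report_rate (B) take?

496

Option 1 (F − 14, Y := 69):
  F = 105 − 14 = 91
  B = -50 + 6·91 = 496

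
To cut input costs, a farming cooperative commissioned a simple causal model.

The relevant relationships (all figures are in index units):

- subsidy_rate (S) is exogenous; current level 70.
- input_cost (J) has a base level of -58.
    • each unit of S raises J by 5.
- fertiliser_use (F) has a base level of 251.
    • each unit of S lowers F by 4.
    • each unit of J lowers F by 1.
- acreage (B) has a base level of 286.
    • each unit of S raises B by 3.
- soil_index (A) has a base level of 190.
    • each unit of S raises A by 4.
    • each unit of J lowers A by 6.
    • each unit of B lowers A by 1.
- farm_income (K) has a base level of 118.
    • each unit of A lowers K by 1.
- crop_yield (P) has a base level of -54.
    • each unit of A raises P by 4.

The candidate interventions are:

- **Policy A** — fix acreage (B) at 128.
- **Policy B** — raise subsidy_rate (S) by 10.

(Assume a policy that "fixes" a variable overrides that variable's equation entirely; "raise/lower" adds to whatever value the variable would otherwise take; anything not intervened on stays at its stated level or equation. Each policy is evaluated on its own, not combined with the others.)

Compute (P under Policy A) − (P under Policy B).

Policy A (B := 128):
  S = 70
  J = -58 + 5·70 = 292
  B = 128
  A = 190 + 4·70 − 6·292 − 128 = -1410
  P = -54 + 4·(-1410) = -5694
Policy B (S + 10):
  S = 70 + 10 = 80
  J = -58 + 5·80 = 342
  B = 286 + 3·80 = 526
  A = 190 + 4·80 − 6·342 − 526 = -2068
  P = -54 + 4·(-2068) = -8326
P: -5694 − (-8326) = 2632

2632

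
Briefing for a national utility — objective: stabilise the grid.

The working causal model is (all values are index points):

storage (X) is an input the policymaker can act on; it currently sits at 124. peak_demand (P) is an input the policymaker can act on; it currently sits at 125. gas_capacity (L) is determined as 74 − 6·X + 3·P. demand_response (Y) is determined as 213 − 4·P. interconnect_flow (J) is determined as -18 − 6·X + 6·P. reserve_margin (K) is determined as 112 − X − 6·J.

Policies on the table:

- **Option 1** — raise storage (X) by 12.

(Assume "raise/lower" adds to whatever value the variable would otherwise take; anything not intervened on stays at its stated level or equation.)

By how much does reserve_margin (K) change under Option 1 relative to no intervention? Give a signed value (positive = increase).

420

Baseline:
  X = 124
  P = 125
  J = -18 − 6·124 + 6·125 = -12
  K = 112 − 124 − 6·(-12) = 60
Option 1 (X + 12):
  X = 124 + 12 = 136
  P = 125
  J = -18 − 6·136 + 6·125 = -84
  K = 112 − 136 − 6·(-84) = 480
Change in K: 480 − 60 = 420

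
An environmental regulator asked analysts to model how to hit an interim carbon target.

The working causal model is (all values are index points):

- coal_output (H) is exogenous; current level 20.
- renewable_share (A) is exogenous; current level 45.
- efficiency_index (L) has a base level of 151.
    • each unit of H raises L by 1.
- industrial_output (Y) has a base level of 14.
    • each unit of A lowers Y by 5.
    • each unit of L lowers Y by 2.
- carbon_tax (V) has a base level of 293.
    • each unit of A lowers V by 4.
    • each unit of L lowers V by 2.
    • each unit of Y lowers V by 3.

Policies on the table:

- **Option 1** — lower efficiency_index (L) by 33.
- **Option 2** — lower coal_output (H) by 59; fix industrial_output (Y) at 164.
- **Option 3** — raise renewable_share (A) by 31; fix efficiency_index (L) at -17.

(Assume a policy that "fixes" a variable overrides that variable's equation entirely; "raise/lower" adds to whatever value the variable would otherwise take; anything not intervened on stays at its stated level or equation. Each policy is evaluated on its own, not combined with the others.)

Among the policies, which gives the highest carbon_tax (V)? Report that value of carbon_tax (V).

Option 1 (L − 33):
  H = 20
  A = 45
  L = 151 + 20 (−33 from intervention) = 138
  Y = 14 − 5·45 − 2·138 = -487
  V = 293 − 4·45 − 2·138 − 3·(-487) = 1298
Option 2 (H − 59, Y := 164):
  H = 20 − 59 = -39
  A = 45
  L = 151 + (-39) = 112
  Y = 164
  V = 293 − 4·45 − 2·112 − 3·164 = -603
Option 3 (A + 31, L := -17):
  H = 20
  A = 45 + 31 = 76
  L = -17
  Y = 14 − 5·76 − 2·(-17) = -332
  V = 293 − 4·76 − 2·(-17) − 3·(-332) = 1019
Comparing — Option 1: V=1298, Option 2: V=-603, Option 3: V=1019. Highest is 1298 (Option 1).

1298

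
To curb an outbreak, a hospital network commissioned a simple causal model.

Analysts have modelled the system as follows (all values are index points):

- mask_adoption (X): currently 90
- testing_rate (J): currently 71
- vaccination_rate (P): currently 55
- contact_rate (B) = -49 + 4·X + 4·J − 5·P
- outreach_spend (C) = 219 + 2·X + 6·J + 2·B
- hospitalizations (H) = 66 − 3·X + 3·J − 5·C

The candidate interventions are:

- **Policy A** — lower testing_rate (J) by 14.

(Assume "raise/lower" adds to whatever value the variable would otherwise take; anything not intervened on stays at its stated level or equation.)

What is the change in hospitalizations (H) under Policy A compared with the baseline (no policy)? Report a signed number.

Baseline:
  X = 90
  J = 71
  P = 55
  B = -49 + 4·90 + 4·71 − 5·55 = 320
  C = 219 + 2·90 + 6·71 + 2·320 = 1465
  H = 66 − 3·90 + 3·71 − 5·1465 = -7316
Policy A (J − 14):
  X = 90
  J = 71 − 14 = 57
  P = 55
  B = -49 + 4·90 + 4·57 − 5·55 = 264
  C = 219 + 2·90 + 6·57 + 2·264 = 1269
  H = 66 − 3·90 + 3·57 − 5·1269 = -6378
Change in H: -6378 − (-7316) = 938

938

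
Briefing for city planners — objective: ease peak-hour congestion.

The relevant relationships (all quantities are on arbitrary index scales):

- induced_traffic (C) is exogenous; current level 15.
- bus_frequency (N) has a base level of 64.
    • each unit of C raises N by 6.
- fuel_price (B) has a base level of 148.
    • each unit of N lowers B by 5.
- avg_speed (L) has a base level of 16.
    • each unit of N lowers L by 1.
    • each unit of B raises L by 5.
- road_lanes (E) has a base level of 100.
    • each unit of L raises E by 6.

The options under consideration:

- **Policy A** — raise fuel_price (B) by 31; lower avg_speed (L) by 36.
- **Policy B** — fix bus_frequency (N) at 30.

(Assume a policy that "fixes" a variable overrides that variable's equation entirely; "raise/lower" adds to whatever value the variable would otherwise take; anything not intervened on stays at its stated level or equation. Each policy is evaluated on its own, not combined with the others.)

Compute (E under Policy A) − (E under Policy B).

-18630

Policy A (B + 31, L − 36):
  C = 15
  N = 64 + 6·15 = 154
  B = 148 − 5·154 (+31 from intervention) = -591
  L = 16 − 154 + 5·(-591) (−36 from intervention) = -3129
  E = 100 + 6·(-3129) = -18674
Policy B (N := 30):
  C = 15
  N = 30
  B = 148 − 5·30 = -2
  L = 16 − 30 + 5·(-2) = -24
  E = 100 + 6·(-24) = -44
E: -18674 − (-44) = -18630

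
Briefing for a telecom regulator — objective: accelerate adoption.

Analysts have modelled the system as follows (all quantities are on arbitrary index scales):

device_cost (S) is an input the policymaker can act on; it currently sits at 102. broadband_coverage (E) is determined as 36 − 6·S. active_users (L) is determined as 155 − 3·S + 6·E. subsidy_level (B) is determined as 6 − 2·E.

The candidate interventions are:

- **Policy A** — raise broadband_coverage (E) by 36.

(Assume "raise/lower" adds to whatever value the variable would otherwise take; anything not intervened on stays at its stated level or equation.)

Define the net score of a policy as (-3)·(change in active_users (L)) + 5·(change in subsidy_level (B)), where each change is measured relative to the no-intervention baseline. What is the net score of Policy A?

Baseline:
  S = 102
  E = 36 − 6·102 = -576
  L = 155 − 3·102 + 6·(-576) = -3607
  B = 6 − 2·(-576) = 1158
Policy A (E + 36):
  S = 102
  E = 36 − 6·102 (+36 from intervention) = -540
  L = 155 − 3·102 + 6·(-540) = -3391
  B = 6 − 2·(-540) = 1086
ΔL = -3391 − (-3607) = 216; ΔB = 1086 − 1158 = -72
Score = (-3)·216 + 5·(-72) = -1008

-1008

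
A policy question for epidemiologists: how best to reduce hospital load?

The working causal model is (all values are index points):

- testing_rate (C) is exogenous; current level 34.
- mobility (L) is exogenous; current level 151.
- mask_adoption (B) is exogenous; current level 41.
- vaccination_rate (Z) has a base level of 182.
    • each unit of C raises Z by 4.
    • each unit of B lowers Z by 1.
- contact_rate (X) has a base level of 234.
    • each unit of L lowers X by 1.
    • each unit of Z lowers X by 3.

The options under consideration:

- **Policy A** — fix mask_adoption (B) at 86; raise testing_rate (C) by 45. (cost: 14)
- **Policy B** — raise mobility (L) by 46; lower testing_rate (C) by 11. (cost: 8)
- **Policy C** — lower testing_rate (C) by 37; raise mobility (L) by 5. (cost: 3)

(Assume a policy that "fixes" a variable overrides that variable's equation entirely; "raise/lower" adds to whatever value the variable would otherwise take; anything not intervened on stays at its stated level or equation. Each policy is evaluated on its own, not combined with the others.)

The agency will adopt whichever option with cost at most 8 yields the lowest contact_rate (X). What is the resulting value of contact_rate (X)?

-662

Policy B (L + 46, C − 11):
  C = 34 − 11 = 23
  L = 151 + 46 = 197
  B = 41
  Z = 182 + 4·23 − 41 = 233
  X = 234 − 197 − 3·233 = -662
Policy C (C − 37, L + 5):
  C = 34 − 37 = -3
  L = 151 + 5 = 156
  B = 41
  Z = 182 + 4·(-3) − 41 = 129
  X = 234 − 156 − 3·129 = -309
Comparing — Policy B: X=-662, Policy C: X=-309. Lowest is -662 (Policy B).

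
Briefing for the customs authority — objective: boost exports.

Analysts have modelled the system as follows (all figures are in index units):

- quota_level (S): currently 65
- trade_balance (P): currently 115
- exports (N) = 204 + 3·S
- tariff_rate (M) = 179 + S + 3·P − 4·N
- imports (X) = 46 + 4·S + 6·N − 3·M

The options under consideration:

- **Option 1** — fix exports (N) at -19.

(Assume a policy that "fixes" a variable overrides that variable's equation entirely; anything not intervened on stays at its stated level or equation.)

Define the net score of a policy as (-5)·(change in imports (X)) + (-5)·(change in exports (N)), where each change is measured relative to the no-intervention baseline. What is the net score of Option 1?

39710

Baseline:
  S = 65
  P = 115
  N = 204 + 3·65 = 399
  M = 179 + 65 + 3·115 − 4·399 = -1007
  X = 46 + 4·65 + 6·399 − 3·(-1007) = 5721
Option 1 (N := -19):
  S = 65
  P = 115
  N = -19
  M = 179 + 65 + 3·115 − 4·(-19) = 665
  X = 46 + 4·65 + 6·(-19) − 3·665 = -1803
ΔX = -1803 − 5721 = -7524; ΔN = -19 − 399 = -418
Score = (-5)·(-7524) + (-5)·(-418) = 39710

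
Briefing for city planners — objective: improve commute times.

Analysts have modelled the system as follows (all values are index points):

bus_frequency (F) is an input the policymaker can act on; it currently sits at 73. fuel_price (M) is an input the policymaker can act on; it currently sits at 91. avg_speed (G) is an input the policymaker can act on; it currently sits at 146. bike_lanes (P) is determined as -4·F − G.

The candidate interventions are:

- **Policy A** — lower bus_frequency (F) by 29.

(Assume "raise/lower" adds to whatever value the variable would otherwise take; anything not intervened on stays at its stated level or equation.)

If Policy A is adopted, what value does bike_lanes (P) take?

Policy A (F − 29):
  F = 73 − 29 = 44
  G = 146
  P = 0 − 4·44 − 146 = -322

-322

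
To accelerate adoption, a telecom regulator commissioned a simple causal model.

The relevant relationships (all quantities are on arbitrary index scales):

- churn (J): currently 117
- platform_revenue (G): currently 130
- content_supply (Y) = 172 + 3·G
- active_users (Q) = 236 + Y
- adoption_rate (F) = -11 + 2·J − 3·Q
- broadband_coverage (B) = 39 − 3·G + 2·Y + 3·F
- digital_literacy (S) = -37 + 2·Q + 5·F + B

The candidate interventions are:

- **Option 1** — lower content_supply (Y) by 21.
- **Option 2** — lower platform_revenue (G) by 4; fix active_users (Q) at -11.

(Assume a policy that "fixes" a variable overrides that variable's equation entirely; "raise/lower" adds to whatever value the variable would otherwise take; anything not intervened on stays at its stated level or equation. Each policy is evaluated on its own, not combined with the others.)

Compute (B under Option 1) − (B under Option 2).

-7122

Option 1 (Y − 21):
  J = 117
  G = 130
  Y = 172 + 3·130 (−21 from intervention) = 541
  Q = 236 + 541 = 777
  F = -11 + 2·117 − 3·777 = -2108
  B = 39 − 3·130 + 2·541 + 3·(-2108) = -5593
Option 2 (G − 4, Q := -11):
  J = 117
  G = 130 − 4 = 126
  Y = 172 + 3·126 = 550
  Q = -11
  F = -11 + 2·117 − 3·(-11) = 256
  B = 39 − 3·126 + 2·550 + 3·256 = 1529
B: -5593 − 1529 = -7122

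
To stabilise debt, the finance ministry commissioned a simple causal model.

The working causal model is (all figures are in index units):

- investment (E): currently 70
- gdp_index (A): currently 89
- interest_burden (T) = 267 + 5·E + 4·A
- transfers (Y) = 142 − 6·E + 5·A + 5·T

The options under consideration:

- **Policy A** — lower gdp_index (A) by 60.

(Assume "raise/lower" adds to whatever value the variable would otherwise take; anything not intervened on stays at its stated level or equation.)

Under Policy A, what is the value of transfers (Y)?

Policy A (A − 60):
  E = 70
  A = 89 − 60 = 29
  T = 267 + 5·70 + 4·29 = 733
  Y = 142 − 6·70 + 5·29 + 5·733 = 3532

3532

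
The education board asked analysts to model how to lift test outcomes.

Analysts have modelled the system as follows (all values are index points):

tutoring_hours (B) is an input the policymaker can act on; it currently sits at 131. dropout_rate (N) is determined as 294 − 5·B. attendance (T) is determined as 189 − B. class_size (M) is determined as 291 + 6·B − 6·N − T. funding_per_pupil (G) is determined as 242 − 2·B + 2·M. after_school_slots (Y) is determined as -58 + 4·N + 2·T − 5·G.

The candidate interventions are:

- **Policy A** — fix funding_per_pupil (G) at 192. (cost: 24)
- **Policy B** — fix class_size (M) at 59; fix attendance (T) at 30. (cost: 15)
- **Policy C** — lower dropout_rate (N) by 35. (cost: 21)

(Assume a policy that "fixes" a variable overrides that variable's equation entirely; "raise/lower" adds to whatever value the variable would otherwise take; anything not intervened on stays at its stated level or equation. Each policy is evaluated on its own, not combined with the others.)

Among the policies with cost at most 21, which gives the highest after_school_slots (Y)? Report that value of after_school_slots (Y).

-1932

Policy B (M := 59, T := 30):
  B = 131
  N = 294 − 5·131 = -361
  T = 30
  M = 59
  G = 242 − 2·131 + 2·59 = 98
  Y = -58 + 4·(-361) + 2·30 − 5·98 = -1932
Policy C (N − 35):
  B = 131
  N = 294 − 5·131 (−35 from intervention) = -396
  T = 189 − 131 = 58
  M = 291 + 6·131 − 6·(-396) − 58 = 3395
  G = 242 − 2·131 + 2·3395 = 6770
  Y = -58 + 4·(-396) + 2·58 − 5·6770 = -35376
Comparing — Policy B: Y=-1932, Policy C: Y=-35376. Highest is -1932 (Policy B).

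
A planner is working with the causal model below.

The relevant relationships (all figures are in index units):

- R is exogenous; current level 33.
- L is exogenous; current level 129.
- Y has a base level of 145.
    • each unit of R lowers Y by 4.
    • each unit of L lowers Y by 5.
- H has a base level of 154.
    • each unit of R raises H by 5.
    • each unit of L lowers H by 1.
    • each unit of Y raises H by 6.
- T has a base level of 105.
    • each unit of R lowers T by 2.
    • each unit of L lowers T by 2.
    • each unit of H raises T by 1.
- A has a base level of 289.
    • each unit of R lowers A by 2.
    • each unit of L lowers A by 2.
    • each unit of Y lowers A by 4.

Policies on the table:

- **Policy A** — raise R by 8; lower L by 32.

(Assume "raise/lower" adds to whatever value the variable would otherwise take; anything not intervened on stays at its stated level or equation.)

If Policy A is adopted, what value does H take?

Policy A (R + 8, L − 32):
  R = 33 + 8 = 41
  L = 129 − 32 = 97
  Y = 145 − 4·41 − 5·97 = -504
  H = 154 + 5·41 − 97 + 6·(-504) = -2762

-2762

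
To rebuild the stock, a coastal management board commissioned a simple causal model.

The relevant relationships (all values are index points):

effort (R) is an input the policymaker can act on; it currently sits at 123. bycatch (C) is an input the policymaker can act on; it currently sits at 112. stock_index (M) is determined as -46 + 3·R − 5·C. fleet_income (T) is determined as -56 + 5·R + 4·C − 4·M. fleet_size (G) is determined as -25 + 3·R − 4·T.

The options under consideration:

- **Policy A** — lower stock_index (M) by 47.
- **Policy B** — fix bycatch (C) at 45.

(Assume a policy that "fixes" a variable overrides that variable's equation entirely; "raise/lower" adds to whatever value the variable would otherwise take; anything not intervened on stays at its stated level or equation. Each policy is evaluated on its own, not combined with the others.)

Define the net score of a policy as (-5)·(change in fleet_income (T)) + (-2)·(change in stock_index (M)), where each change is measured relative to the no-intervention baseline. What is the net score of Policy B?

7370

Baseline:
  R = 123
  C = 112
  M = -46 + 3·123 − 5·112 = -237
  T = -56 + 5·123 + 4·112 − 4·(-237) = 1955
Policy B (C := 45):
  R = 123
  C = 45
  M = -46 + 3·123 − 5·45 = 98
  T = -56 + 5·123 + 4·45 − 4·98 = 347
ΔT = 347 − 1955 = -1608; ΔM = 98 − (-237) = 335
Score = (-5)·(-1608) + (-2)·335 = 7370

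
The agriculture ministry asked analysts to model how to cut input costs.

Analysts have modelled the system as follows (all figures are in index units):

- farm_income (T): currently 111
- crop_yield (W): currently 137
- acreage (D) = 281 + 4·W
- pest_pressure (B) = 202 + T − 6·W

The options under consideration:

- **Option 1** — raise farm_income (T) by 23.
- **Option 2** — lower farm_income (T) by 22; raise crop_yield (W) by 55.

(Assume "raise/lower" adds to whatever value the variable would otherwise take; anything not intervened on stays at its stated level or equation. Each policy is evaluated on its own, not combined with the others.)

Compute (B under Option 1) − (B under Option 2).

375

Option 1 (T + 23):
  T = 111 + 23 = 134
  W = 137
  B = 202 + 134 − 6·137 = -486
Option 2 (T − 22, W + 55):
  T = 111 − 22 = 89
  W = 137 + 55 = 192
  B = 202 + 89 − 6·192 = -861
B: -486 − (-861) = 375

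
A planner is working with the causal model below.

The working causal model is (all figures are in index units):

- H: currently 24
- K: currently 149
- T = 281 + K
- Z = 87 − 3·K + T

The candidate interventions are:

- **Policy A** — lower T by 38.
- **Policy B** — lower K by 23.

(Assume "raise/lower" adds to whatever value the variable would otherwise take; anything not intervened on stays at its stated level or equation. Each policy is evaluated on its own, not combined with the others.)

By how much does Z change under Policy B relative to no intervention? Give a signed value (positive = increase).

46

Baseline:
  K = 149
  T = 281 + 149 = 430
  Z = 87 − 3·149 + 430 = 70
Policy B (K − 23):
  K = 149 − 23 = 126
  T = 281 + 126 = 407
  Z = 87 − 3·126 + 407 = 116
Change in Z: 116 − 70 = 46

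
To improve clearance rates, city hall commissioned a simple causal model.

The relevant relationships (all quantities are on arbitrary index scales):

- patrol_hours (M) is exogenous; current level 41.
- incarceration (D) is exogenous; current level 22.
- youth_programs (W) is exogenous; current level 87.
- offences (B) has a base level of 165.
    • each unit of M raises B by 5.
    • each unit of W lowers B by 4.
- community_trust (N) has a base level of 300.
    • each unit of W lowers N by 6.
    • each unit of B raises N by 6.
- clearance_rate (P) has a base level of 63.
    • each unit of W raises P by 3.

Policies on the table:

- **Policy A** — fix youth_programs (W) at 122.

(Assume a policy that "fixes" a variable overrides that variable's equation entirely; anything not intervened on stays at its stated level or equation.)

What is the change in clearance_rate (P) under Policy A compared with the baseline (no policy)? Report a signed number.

Baseline:
  W = 87
  P = 63 + 3·87 = 324
Policy A (W := 122):
  W = 122
  P = 63 + 3·122 = 429
Change in P: 429 − 324 = 105

105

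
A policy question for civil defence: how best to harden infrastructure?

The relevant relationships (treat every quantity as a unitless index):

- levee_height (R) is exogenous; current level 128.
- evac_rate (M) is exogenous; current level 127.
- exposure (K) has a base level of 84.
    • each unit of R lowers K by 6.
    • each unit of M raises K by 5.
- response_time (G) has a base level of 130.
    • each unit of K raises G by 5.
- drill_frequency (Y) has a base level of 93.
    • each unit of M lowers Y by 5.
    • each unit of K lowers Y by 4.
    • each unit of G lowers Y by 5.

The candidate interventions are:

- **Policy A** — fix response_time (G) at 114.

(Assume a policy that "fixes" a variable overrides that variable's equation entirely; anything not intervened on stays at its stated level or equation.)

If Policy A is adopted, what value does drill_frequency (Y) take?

-916

Policy A (G := 114):
  R = 128
  M = 127
  K = 84 − 6·128 + 5·127 = -49
  G = 114
  Y = 93 − 5·127 − 4·(-49) − 5·114 = -916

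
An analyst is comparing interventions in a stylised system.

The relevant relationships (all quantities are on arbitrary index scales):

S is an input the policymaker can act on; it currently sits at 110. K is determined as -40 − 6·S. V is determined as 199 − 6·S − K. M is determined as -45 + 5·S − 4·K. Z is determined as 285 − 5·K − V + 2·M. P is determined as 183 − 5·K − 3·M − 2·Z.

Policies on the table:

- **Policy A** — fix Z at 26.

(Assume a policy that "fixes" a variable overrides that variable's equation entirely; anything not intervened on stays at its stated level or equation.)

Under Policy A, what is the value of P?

Policy A (Z := 26):
  S = 110
  K = -40 − 6·110 = -700
  V = 199 − 6·110 − (-700) = 239
  M = -45 + 5·110 − 4·(-700) = 3305
  Z = 26
  P = 183 − 5·(-700) − 3·3305 − 2·26 = -6284

-6284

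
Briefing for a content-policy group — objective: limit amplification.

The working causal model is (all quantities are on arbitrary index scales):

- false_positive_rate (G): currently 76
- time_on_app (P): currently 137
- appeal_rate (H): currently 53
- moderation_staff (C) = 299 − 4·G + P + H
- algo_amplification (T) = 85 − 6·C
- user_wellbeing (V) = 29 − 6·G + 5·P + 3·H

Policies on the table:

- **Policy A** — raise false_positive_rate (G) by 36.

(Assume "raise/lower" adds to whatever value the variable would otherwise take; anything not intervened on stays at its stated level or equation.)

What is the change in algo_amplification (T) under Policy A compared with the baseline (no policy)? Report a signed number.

864

Baseline:
  G = 76
  P = 137
  H = 53
  C = 299 − 4·76 + 137 + 53 = 185
  T = 85 − 6·185 = -1025
Policy A (G + 36):
  G = 76 + 36 = 112
  P = 137
  H = 53
  C = 299 − 4·112 + 137 + 53 = 41
  T = 85 − 6·41 = -161
Change in T: -161 − (-1025) = 864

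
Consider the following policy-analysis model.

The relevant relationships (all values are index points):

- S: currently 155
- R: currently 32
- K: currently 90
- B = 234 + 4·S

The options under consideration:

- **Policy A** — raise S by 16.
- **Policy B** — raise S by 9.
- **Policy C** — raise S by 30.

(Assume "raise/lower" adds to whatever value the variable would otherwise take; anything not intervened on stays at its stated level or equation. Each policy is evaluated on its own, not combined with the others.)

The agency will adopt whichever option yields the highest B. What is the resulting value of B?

Policy A (S + 16):
  S = 155 + 16 = 171
  B = 234 + 4·171 = 918
Policy B (S + 9):
  S = 155 + 9 = 164
  B = 234 + 4·164 = 890
Policy C (S + 30):
  S = 155 + 30 = 185
  B = 234 + 4·185 = 974
Comparing — Policy A: B=918, Policy B: B=890, Policy C: B=974. Highest is 974 (Policy C).

974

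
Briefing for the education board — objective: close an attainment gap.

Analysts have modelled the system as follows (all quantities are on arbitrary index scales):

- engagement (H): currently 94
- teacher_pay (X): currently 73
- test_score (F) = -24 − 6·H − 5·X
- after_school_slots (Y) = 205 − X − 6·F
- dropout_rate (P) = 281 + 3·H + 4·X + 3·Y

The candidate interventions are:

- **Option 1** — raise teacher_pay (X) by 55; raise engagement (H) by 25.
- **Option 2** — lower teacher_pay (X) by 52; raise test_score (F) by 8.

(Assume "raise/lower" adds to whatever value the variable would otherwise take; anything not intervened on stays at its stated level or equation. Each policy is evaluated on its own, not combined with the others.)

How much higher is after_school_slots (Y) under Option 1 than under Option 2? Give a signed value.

Option 1 (X + 55, H + 25):
  H = 94 + 25 = 119
  X = 73 + 55 = 128
  F = -24 − 6·119 − 5·128 = -1378
  Y = 205 − 128 − 6·(-1378) = 8345
Option 2 (X − 52, F + 8):
  H = 94
  X = 73 − 52 = 21
  F = -24 − 6·94 − 5·21 (+8 from intervention) = -685
  Y = 205 − 21 − 6·(-685) = 4294
Y: 8345 − 4294 = 4051

4051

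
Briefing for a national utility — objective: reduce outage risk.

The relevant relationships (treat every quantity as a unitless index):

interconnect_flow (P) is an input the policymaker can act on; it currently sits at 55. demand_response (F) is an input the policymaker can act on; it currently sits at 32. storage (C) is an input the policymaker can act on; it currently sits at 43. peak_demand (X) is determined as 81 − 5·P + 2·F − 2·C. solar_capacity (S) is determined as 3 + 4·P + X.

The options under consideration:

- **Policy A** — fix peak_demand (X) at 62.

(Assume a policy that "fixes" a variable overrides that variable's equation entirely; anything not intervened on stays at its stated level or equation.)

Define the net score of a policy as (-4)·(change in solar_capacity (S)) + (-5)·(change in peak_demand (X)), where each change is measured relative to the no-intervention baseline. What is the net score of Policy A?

Baseline:
  P = 55
  F = 32
  C = 43
  X = 81 − 5·55 + 2·32 − 2·43 = -216
  S = 3 + 4·55 + (-216) = 7
Policy A (X := 62):
  P = 55
  F = 32
  C = 43
  X = 62
  S = 3 + 4·55 + 62 = 285
ΔS = 285 − 7 = 278; ΔX = 62 − (-216) = 278
Score = (-4)·278 + (-5)·278 = -2502

-2502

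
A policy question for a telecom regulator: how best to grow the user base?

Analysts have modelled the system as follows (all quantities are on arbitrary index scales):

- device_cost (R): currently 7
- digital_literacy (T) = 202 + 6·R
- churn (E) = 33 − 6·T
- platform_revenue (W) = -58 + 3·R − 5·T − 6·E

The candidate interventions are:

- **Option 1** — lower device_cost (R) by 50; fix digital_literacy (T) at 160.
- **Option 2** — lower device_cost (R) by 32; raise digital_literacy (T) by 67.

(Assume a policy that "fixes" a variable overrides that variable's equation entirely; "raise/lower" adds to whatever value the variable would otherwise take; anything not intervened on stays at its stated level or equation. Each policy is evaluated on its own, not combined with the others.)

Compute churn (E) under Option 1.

Option 1 (R − 50, T := 160):
  R = 7 − 50 = -43
  T = 160
  E = 33 − 6·160 = -927

-927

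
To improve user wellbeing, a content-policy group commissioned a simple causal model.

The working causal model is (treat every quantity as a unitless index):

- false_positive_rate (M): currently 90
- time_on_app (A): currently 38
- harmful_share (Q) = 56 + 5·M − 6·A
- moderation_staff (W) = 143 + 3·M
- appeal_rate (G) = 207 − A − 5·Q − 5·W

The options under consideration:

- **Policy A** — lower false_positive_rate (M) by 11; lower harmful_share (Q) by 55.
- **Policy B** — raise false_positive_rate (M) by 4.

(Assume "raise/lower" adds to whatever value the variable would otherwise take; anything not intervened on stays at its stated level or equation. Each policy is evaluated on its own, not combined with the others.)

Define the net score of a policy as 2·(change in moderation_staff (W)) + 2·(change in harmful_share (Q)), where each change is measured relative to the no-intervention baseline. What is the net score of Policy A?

Baseline:
  M = 90
  A = 38
  Q = 56 + 5·90 − 6·38 = 278
  W = 143 + 3·90 = 413
Policy A (M − 11, Q − 55):
  M = 90 − 11 = 79
  A = 38
  Q = 56 + 5·79 − 6·38 (−55 from intervention) = 168
  W = 143 + 3·79 = 380
ΔW = 380 − 413 = -33; ΔQ = 168 − 278 = -110
Score = 2·(-33) + 2·(-110) = -286

-286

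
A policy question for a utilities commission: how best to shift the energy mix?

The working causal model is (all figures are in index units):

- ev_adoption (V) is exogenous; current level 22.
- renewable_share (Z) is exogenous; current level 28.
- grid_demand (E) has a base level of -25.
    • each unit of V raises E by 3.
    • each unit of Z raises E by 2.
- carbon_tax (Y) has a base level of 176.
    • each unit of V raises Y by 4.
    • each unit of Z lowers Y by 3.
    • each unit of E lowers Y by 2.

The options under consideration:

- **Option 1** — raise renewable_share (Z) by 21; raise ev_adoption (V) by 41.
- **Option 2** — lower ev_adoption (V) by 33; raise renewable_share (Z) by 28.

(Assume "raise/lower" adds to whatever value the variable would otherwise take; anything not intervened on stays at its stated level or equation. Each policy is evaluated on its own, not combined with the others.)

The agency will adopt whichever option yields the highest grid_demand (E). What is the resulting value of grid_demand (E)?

Option 1 (Z + 21, V + 41):
  V = 22 + 41 = 63
  Z = 28 + 21 = 49
  E = -25 + 3·63 + 2·49 = 262
Option 2 (V − 33, Z + 28):
  V = 22 − 33 = -11
  Z = 28 + 28 = 56
  E = -25 + 3·(-11) + 2·56 = 54
Comparing — Option 1: E=262, Option 2: E=54. Highest is 262 (Option 1).

262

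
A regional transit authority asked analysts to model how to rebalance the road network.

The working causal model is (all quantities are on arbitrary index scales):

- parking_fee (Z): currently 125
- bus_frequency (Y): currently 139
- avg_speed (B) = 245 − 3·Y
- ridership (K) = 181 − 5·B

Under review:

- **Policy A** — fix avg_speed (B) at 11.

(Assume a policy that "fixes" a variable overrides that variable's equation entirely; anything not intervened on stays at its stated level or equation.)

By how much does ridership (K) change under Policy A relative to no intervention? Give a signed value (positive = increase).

-915

Baseline:
  Y = 139
  B = 245 − 3·139 = -172
  K = 181 − 5·(-172) = 1041
Policy A (B := 11):
  Y = 139
  B = 11
  K = 181 − 5·11 = 126
Change in K: 126 − 1041 = -915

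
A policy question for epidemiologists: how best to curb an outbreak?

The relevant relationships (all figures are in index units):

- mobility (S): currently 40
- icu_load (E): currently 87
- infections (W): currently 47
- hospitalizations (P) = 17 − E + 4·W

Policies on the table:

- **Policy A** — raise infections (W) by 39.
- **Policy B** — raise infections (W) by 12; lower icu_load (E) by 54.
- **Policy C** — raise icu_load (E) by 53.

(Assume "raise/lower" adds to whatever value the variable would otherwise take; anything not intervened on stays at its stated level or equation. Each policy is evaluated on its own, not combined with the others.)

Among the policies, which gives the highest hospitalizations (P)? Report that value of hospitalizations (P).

Policy A (W + 39):
  E = 87
  W = 47 + 39 = 86
  P = 17 − 87 + 4·86 = 274
Policy B (W + 12, E − 54):
  E = 87 − 54 = 33
  W = 47 + 12 = 59
  P = 17 − 33 + 4·59 = 220
Policy C (E + 53):
  E = 87 + 53 = 140
  W = 47
  P = 17 − 140 + 4·47 = 65
Comparing — Policy A: P=274, Policy B: P=220, Policy C: P=65. Highest is 274 (Policy A).

274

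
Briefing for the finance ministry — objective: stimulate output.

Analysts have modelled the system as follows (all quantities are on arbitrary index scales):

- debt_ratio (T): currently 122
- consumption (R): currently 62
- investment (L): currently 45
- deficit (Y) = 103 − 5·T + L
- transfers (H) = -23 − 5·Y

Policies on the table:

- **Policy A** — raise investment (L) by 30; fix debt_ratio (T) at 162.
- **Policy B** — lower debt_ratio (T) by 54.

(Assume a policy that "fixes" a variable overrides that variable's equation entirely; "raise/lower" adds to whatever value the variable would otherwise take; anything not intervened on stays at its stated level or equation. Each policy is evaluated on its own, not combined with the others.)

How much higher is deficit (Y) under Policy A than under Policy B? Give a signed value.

Policy A (L + 30, T := 162):
  T = 162
  L = 45 + 30 = 75
  Y = 103 − 5·162 + 75 = -632
Policy B (T − 54):
  T = 122 − 54 = 68
  L = 45
  Y = 103 − 5·68 + 45 = -192
Y: -632 − (-192) = -440

-440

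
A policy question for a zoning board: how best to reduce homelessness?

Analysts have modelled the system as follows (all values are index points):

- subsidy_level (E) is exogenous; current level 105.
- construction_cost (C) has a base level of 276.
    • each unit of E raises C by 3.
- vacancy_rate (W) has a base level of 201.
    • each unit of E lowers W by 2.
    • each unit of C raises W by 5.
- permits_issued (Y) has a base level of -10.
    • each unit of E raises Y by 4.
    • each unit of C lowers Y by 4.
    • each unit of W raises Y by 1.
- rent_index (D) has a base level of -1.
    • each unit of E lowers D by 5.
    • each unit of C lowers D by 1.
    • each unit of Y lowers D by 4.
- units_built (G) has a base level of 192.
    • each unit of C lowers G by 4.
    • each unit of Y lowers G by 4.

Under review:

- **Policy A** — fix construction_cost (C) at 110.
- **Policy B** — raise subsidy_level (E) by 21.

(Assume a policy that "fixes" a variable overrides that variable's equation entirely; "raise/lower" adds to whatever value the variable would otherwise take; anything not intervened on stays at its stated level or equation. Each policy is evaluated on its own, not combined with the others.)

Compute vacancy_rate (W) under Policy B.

3219

Policy B (E + 21):
  E = 105 + 21 = 126
  C = 276 + 3·126 = 654
  W = 201 − 2·126 + 5·654 = 3219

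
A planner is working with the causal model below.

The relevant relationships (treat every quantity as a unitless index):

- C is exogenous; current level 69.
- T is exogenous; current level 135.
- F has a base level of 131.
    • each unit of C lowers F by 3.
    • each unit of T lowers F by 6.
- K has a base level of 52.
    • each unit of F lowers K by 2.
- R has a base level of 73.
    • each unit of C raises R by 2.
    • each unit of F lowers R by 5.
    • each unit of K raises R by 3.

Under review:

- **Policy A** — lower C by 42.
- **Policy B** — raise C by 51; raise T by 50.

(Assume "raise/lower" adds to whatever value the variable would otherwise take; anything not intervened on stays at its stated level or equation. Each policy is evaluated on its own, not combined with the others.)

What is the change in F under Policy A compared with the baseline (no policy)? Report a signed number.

126

Baseline:
  C = 69
  T = 135
  F = 131 − 3·69 − 6·135 = -886
Policy A (C − 42):
  C = 69 − 42 = 27
  T = 135
  F = 131 − 3·27 − 6·135 = -760
Change in F: -760 − (-886) = 126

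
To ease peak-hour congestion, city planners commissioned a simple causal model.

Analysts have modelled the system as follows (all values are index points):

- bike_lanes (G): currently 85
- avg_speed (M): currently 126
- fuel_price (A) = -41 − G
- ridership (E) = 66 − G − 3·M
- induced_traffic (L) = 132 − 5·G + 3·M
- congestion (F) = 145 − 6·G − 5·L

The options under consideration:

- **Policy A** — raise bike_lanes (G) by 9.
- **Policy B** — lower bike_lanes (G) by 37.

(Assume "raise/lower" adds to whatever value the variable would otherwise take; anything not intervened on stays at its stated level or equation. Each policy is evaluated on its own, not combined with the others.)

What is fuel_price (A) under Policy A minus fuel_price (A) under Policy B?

Policy A (G + 9):
  G = 85 + 9 = 94
  A = -41 − 94 = -135
Policy B (G − 37):
  G = 85 − 37 = 48
  A = -41 − 48 = -89
A: -135 − (-89) = -46

-46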